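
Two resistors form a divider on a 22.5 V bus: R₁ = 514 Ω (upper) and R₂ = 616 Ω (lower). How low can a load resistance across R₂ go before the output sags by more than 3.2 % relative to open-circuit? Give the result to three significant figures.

Output resistance R_th = R₁‖R₂ = (514 × 616)/1130 = 280.2 Ω.
The fractional drop is R_th/(R_th + R_L); requiring this ≤ 0.0320 gives R_L ≥ R_th(1/0.0320 − 1) = 280.2 × 30.25 = 8.48 kΩ.

R_L(min) ≈ 8.48 kΩ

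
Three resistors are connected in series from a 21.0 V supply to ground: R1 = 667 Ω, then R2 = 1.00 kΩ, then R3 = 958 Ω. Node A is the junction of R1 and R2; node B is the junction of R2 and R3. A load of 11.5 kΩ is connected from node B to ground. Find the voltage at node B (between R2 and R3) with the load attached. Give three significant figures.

At node B, R3 is in parallel with the load: R3‖R_L = 884.3 Ω.
Below node A the resistance is R2 + (R3‖R_L) = 1884 Ω, so V_A = 21.0 × 1884/2551 = 15.51 V.
Then V_B = V_A × (R3‖R_L)/(R2 + R3‖R_L) = 15.51 × 884.3/1884 = 7.28 V.

V ≈ 7.28 V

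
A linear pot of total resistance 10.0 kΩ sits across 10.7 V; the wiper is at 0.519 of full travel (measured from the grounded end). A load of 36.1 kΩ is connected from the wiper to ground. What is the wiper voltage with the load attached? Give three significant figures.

V ≈ 5.19 V

The wiper splits the pot into (1−α)R = 4.810 kΩ above and αR = 5.190 kΩ below.
Lower section ‖ load = 4.538 kΩ.
V_wiper = 10.7 × 4.538/(4.810 + 4.538) = 5.19 V.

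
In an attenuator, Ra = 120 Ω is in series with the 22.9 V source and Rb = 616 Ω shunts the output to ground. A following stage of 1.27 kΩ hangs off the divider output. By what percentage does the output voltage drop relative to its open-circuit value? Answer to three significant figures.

7.33 %

The divider's output (Thévenin) resistance is Ra‖Rb = 100.4 Ω.
Fractional drop under load = R_th/(R_th + R_L) = 100.4 / (100.4 + 1270) = 0.07329.
So the output falls by 7.33 %.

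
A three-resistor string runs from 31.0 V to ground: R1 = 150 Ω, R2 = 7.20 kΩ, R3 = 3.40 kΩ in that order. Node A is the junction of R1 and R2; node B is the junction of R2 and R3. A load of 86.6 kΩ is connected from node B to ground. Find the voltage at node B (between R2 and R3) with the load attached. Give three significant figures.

At node B, R3 is in parallel with the load: R3‖R_L = 3272 Ω.
Below node A the resistance is R2 + (R3‖R_L) = 10470 Ω, so V_A = 31.0 × 10470/10620 = 30.56 V.
Then V_B = V_A × (R3‖R_L)/(R2 + R3‖R_L) = 30.56 × 3272/10470 = 9.55 V.

V ≈ 9.55 V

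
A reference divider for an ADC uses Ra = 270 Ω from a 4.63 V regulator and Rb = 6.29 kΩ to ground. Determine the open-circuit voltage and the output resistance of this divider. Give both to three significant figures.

V_th is the open-circuit tap voltage: 4.63 × 6290/(270 + 6290) = 4.44 V.
With the supply zeroed, Ra and Rb appear in parallel from the tap: R_th = Ra‖Rb = (270 × 6290)/6560 = 259 Ω.

V_th = 4.44 V, R_th = 259 Ω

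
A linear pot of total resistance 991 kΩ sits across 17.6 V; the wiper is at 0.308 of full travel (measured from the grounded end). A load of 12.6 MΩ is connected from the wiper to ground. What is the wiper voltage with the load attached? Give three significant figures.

V ≈ 5.33 V

The wiper splits the pot into (1−α)R = 685.8 kΩ above and αR = 305.2 kΩ below.
Lower section ‖ load = 298.0 kΩ.
V_wiper = 17.6 × 298.0/(685.8 + 298.0) = 5.33 V.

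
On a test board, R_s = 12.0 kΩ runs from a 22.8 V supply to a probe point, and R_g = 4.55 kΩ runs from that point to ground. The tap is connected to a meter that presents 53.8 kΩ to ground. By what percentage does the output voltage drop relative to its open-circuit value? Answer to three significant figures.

The divider's output (Thévenin) resistance is R_s‖R_g = 3.299 kΩ.
Fractional drop under load = R_th/(R_th + R_L) = 3.299 / (3.299 + 53.8) = 0.05778.
So the output falls by 5.78 %.

5.78 %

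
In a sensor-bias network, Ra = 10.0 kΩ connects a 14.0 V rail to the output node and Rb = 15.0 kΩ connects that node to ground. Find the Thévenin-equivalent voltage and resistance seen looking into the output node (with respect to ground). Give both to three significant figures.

V_th is the open-circuit tap voltage: 14.0 × 15.0/(10.0 + 15.0) = 8.40 V.
With the supply zeroed, Ra and Rb appear in parallel from the tap: R_th = Ra‖Rb = (10.0 × 15.0)/25.00 = 6.00 kΩ.

V_th = 8.40 V, R_th = 6.00 kΩ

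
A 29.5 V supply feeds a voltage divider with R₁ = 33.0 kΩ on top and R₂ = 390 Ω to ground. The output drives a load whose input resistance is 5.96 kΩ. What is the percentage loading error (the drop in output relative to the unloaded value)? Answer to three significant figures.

The divider's output (Thévenin) resistance is R₁‖R₂ = 385.4 Ω.
Fractional drop under load = R_th/(R_th + R_L) = 385.4 / (385.4 + 5960) = 0.06074.
So the output falls by 6.07 %.

6.07 %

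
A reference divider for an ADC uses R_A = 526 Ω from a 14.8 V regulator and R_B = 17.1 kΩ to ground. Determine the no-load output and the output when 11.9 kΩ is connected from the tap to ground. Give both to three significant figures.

Open-circuit: V = 14.8 × 17100/(526 + 17100) = 14.4 V.
With the load, R_B becomes R_B‖R_L = 7017 Ω, so V = 14.8 × 7017/7543 = 13.8 V.

Unloaded: 14.4 V; loaded: 13.8 V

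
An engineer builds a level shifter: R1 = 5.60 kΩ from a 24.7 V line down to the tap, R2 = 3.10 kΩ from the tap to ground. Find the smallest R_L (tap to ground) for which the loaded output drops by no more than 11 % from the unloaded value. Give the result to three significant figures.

R_L(min) ≈ 16.1 kΩ

Output resistance R_th = R1‖R2 = (5.60 × 3.10)/8.700 = 1.995 kΩ.
The fractional drop is R_th/(R_th + R_L); requiring this ≤ 0.110 gives R_L ≥ R_th(1/0.110 − 1) = 1.995 × 8.091 = 16.1 kΩ.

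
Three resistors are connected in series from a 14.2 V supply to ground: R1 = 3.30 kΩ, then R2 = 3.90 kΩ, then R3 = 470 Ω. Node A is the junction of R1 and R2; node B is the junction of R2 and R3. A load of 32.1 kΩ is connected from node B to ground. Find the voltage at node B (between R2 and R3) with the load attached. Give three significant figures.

V ≈ 0.858 V

At node B, R3 is in parallel with the load: R3‖R_L = 463.2 Ω.
Below node A the resistance is R2 + (R3‖R_L) = 4363 Ω, so V_A = 14.2 × 4363/7663 = 8.085 V.
Then V_B = V_A × (R3‖R_L)/(R2 + R3‖R_L) = 8.085 × 463.2/4363 = 0.858 V.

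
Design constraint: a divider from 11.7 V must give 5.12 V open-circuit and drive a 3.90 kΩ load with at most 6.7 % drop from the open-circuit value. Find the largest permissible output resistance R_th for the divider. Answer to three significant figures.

R_th ≤ 280 Ω

Loading drop = R_th/(R_th + R_L) ≤ 0.0670, so R_th ≤ R_L · ε/(1−ε) = 3.90 kΩ × 0.0670/0.9330 = 280 Ω.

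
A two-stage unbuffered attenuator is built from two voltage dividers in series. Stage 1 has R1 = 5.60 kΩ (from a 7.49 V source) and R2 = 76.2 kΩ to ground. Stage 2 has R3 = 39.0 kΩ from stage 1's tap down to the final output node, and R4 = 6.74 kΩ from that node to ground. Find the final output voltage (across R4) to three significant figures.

V_out ≈ 0.923 V

Stage 2 presents R3+R4 = 45.74 kΩ as a load on stage 1's tap.
Stage 1's lower leg becomes R2‖(R3+R4) = 28.58 kΩ, so V_mid = 7.49 × 28.58/34.18 = 6.263 V.
Stage 2 is itself unloaded: V_out = V_mid × R4/(R3+R4) = 6.263 × 6.74/45.74 = 0.923 V.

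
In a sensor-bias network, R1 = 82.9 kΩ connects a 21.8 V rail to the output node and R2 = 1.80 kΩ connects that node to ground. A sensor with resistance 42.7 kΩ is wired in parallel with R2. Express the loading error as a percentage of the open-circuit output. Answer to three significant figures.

3.96 %

The divider's output (Thévenin) resistance is R1‖R2 = 1.762 kΩ.
Fractional drop under load = R_th/(R_th + R_L) = 1.762 / (1.762 + 42.7) = 0.03962.
So the output falls by 3.96 %.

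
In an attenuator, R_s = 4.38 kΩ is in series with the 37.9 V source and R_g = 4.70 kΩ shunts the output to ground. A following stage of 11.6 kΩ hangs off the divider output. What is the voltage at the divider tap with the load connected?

The load sits in parallel with R_g: R_g‖R_L = (4.70 × 11.6) / (4.70 + 11.6) = 3.345 kΩ.
V_out = 37.9 × 3.345 / (4.38 + 3.345) = 37.9 × 3.345/7.725 = 16.4 V.
(Unloaded it would have been 19.6 V.)

V_out ≈ 16.4 V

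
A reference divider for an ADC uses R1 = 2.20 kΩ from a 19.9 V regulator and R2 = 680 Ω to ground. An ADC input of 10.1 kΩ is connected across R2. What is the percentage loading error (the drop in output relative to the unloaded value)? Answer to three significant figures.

The divider's output (Thévenin) resistance is R1‖R2 = 519.4 Ω.
Fractional drop under load = R_th/(R_th + R_L) = 519.4 / (519.4 + 10100) = 0.04891.
So the output falls by 4.89 %.

4.89 %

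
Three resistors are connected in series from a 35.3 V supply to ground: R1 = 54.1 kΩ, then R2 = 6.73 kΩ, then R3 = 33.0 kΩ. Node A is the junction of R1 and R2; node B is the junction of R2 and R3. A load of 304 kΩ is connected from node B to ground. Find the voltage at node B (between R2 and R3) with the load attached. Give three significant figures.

At node B, R3 is in parallel with the load: R3‖R_L = 29.77 kΩ.
Below node A the resistance is R2 + (R3‖R_L) = 36.50 kΩ, so V_A = 35.3 × 36.50/90.60 = 14.22 V.
Then V_B = V_A × (R3‖R_L)/(R2 + R3‖R_L) = 14.22 × 29.77/36.50 = 11.6 V.

V ≈ 11.6 V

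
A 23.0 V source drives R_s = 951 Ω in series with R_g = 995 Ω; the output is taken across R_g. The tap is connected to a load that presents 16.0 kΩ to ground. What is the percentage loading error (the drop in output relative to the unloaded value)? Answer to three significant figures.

The divider's output (Thévenin) resistance is R_s‖R_g = 486.3 Ω.
Fractional drop under load = R_th/(R_th + R_L) = 486.3 / (486.3 + 16000) = 0.02949.
So the output falls by 2.95 %.

2.95 %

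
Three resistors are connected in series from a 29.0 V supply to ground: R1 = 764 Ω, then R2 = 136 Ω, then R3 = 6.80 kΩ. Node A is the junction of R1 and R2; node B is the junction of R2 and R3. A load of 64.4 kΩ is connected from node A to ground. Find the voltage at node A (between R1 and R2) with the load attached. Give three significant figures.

V ≈ 25.8 V

Below node A the series string R2+R3 = 6936 Ω sits in parallel with the 64400 Ω load: 6262 Ω.
V_A = 29.0 × 6262/(764 + 6262) = 25.8 V.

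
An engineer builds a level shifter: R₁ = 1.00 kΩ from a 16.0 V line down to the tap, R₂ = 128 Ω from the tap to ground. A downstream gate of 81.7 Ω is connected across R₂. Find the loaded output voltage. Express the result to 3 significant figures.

The load sits in parallel with R₂: R₂‖R_L = (128 × 81.7) / (128 + 81.7) = 49.87 Ω.
V_out = 16.0 × 49.87 / (1000 + 49.87) = 16.0 × 49.87/1050 = 0.760 V.
(Unloaded it would have been 1.82 V.)

V_out ≈ 0.760 V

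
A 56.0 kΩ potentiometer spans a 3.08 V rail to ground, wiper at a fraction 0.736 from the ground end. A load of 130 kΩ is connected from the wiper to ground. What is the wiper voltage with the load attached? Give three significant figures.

The wiper splits the pot into (1−α)R = 14.78 kΩ above and αR = 41.22 kΩ below.
Lower section ‖ load = 31.29 kΩ.
V_wiper = 3.08 × 31.29/(14.78 + 31.29) = 2.09 V.

V ≈ 2.09 V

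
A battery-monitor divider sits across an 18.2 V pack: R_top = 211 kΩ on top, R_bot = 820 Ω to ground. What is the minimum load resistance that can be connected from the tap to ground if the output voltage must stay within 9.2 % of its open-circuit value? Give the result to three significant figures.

R_L(min) ≈ 8.06 kΩ

Output resistance R_th = R_top‖R_bot = (211000 × 820)/211800 = 816.8 Ω.
The fractional drop is R_th/(R_th + R_L); requiring this ≤ 0.0920 gives R_L ≥ R_th(1/0.0920 − 1) = 816.8 × 9.870 = 8.06 kΩ.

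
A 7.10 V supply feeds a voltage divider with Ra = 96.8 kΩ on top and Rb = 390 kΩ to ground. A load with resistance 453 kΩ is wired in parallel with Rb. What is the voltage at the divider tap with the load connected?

The load sits in parallel with Rb: Rb‖R_L = (390 × 453) / (390 + 453) = 209.6 kΩ.
V_out = 7.10 × 209.6 / (96.8 + 209.6) = 7.10 × 209.6/306.4 = 4.86 V.
(Unloaded it would have been 5.69 V.)

V_out ≈ 4.86 V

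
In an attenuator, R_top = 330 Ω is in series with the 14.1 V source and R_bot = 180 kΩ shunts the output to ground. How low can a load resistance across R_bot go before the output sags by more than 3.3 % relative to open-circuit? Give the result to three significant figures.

R_L(min) ≈ 9.65 kΩ

Output resistance R_th = R_top‖R_bot = (330 × 180000)/180300 = 329.4 Ω.
The fractional drop is R_th/(R_th + R_L); requiring this ≤ 0.0330 gives R_L ≥ R_th(1/0.0330 − 1) = 329.4 × 29.30 = 9.65 kΩ.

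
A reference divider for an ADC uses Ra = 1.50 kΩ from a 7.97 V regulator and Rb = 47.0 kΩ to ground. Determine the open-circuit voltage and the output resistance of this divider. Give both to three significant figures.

V_th is the open-circuit tap voltage: 7.97 × 47.0/(1.50 + 47.0) = 7.72 V.
With the supply zeroed, Ra and Rb appear in parallel from the tap: R_th = Ra‖Rb = (1.50 × 47.0)/48.50 = 1.45 kΩ.

V_th = 7.72 V, R_th = 1.45 kΩ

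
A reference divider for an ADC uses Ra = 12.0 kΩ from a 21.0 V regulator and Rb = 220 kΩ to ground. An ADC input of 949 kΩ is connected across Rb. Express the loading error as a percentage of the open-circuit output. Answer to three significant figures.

1.18 %

The divider's output (Thévenin) resistance is Ra‖Rb = 11.38 kΩ.
Fractional drop under load = R_th/(R_th + R_L) = 11.38 / (11.38 + 949) = 0.01185.
So the output falls by 1.18 %.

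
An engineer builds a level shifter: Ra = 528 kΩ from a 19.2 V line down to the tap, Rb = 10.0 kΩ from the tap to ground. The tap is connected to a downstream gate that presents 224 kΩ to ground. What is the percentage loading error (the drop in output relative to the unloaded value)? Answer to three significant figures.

The divider's output (Thévenin) resistance is Ra‖Rb = 9.814 kΩ.
Fractional drop under load = R_th/(R_th + R_L) = 9.814 / (9.814 + 224) = 0.04197.
So the output falls by 4.20 %.

4.20 %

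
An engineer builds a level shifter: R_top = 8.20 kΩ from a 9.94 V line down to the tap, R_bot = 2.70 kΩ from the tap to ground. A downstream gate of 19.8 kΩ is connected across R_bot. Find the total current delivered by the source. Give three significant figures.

R_bot‖R_L = 2.376 kΩ, so the source sees R_top + R_bot‖R_L = 10.58 kΩ.
I = 9.94 V / 10.58 kΩ = 0.940 mA.

I ≈ 0.940 mA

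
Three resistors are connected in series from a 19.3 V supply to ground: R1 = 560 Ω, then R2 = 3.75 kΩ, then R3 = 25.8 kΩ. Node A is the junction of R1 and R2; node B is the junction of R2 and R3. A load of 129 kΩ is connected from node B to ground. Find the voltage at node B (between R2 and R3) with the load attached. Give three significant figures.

At node B, R3 is in parallel with the load: R3‖R_L = 21500 Ω.
Below node A the resistance is R2 + (R3‖R_L) = 25250 Ω, so V_A = 19.3 × 25250/25810 = 18.88 V.
Then V_B = V_A × (R3‖R_L)/(R2 + R3‖R_L) = 18.88 × 21500/25250 = 16.1 V.

V ≈ 16.1 V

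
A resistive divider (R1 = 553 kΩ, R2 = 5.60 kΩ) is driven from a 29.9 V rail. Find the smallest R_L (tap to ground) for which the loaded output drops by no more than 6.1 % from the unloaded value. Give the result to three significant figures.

Output resistance R_th = R1‖R2 = (553 × 5.60)/558.6 = 5.544 kΩ.
The fractional drop is R_th/(R_th + R_L); requiring this ≤ 0.0610 gives R_L ≥ R_th(1/0.0610 − 1) = 5.544 × 15.39 = 85.3 kΩ.

R_L(min) ≈ 85.3 kΩ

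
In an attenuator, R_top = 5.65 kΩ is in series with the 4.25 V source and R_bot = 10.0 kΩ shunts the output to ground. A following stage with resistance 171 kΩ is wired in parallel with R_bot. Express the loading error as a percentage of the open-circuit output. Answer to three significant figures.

2.07 %

The divider's output (Thévenin) resistance is R_top‖R_bot = 3.610 kΩ.
Fractional drop under load = R_th/(R_th + R_L) = 3.610 / (3.610 + 171) = 0.02068.
So the output falls by 2.07 %.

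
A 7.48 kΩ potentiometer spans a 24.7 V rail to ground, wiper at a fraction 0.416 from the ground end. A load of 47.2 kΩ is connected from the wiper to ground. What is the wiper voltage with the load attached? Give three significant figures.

The wiper splits the pot into (1−α)R = 4.368 kΩ above and αR = 3.112 kΩ below.
Lower section ‖ load = 2.919 kΩ.
V_wiper = 24.7 × 2.919/(4.368 + 2.919) = 9.89 V.

V ≈ 9.89 V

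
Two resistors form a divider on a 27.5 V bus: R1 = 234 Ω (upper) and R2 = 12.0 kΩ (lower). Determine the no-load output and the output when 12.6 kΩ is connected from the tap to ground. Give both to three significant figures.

Unloaded: 27.0 V; loaded: 26.5 V

Open-circuit: V = 27.5 × 12000/(234 + 12000) = 27.0 V.
With the load, R2 becomes R2‖R_L = 6146 Ω, so V = 27.5 × 6146/6380 = 26.5 V.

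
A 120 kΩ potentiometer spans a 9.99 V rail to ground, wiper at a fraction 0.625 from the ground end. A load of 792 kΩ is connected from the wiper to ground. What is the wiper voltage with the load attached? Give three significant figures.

V ≈ 6.03 V

The wiper splits the pot into (1−α)R = 45.00 kΩ above and αR = 75.00 kΩ below.
Lower section ‖ load = 68.51 kΩ.
V_wiper = 9.99 × 68.51/(45.00 + 68.51) = 6.03 V.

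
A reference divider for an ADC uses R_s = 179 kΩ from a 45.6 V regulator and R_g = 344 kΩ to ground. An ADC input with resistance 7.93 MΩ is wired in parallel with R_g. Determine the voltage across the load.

V_out ≈ 29.6 V

The load sits in parallel with R_g: R_g‖R_L = (344 × 7930) / (344 + 7930) = 329.7 kΩ.
V_out = 45.6 × 329.7 / (179 + 329.7) = 45.6 × 329.7/508.7 = 29.6 V.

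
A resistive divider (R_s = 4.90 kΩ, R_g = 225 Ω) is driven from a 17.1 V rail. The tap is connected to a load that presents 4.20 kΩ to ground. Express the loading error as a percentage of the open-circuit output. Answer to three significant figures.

The divider's output (Thévenin) resistance is R_s‖R_g = 215.1 Ω.
Fractional drop under load = R_th/(R_th + R_L) = 215.1 / (215.1 + 4200) = 0.04872.
So the output falls by 4.87 %.

4.87 %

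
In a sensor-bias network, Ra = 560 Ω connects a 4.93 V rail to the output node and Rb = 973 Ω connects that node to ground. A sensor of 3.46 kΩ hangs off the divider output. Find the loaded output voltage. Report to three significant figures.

The load sits in parallel with Rb: Rb‖R_L = (973 × 3460) / (973 + 3460) = 759.4 Ω.
V_out = 4.93 × 759.4 / (560 + 759.4) = 4.93 × 759.4/1319 = 2.84 V.
(Unloaded it would have been 3.13 V.)

V_out ≈ 2.84 V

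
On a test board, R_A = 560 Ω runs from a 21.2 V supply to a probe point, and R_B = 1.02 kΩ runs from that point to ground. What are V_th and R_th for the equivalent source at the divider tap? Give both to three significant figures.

V_th is the open-circuit tap voltage: 21.2 × 1020/(560 + 1020) = 13.7 V.
With the supply zeroed, R_A and R_B appear in parallel from the tap: R_th = R_A‖R_B = (560 × 1020)/1580 = 362 Ω.

V_th = 13.7 V, R_th = 362 Ω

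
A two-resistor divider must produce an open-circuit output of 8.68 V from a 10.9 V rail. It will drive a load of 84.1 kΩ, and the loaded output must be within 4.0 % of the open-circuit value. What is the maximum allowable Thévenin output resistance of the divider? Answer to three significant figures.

R_th ≤ 3.50 kΩ

Loading drop = R_th/(R_th + R_L) ≤ 0.0400, so R_th ≤ R_L · ε/(1−ε) = 84.1 kΩ × 0.0400/0.9600 = 3.50 kΩ.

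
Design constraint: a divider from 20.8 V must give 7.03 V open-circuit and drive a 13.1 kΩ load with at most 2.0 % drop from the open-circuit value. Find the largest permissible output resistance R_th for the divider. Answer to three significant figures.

R_th ≤ 267 Ω

Loading drop = R_th/(R_th + R_L) ≤ 0.0200, so R_th ≤ R_L · ε/(1−ε) = 13.1 kΩ × 0.0200/0.9800 = 267 Ω.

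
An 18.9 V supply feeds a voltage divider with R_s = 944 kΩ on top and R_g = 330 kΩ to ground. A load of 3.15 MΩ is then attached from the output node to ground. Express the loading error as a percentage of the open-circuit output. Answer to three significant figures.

The divider's output (Thévenin) resistance is R_s‖R_g = 244.5 kΩ.
Fractional drop under load = R_th/(R_th + R_L) = 244.5 / (244.5 + 3150) = 0.07203.
So the output falls by 7.20 %.

7.20 %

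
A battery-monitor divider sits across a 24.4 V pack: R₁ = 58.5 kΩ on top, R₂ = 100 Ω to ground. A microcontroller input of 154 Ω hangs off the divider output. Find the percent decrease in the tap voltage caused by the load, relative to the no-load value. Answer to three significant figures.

39.3 %

Unloaded V = 24.4 × 100/58600 = 0.04164 V.
Loaded: R₂‖R_L = 60.63 Ω, giving V = 24.4 × 60.63/58560 = 0.02526 V.
Drop = (0.04164 − 0.02526) / 0.04164 = 39.3 %.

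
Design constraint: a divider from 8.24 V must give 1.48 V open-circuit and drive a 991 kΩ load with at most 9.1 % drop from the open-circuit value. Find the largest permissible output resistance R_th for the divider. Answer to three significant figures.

Loading drop = R_th/(R_th + R_L) ≤ 0.0910, so R_th ≤ R_L · ε/(1−ε) = 991 kΩ × 0.0910/0.9090 = 99.2 kΩ.
(Any R1, R2 with R2/(R1+R2) = 0.180 and R1‖R2 ≤ 99.2 kΩ will meet the spec.)

R_th ≤ 99.2 kΩ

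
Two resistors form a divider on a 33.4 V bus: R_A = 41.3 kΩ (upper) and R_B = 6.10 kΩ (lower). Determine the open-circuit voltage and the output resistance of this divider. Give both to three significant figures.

V_th = 4.30 V, R_th = 5.31 kΩ

V_th is the open-circuit tap voltage: 33.4 × 6.10/(41.3 + 6.10) = 4.30 V.
With the supply zeroed, R_A and R_B appear in parallel from the tap: R_th = R_A‖R_B = (41.3 × 6.10)/47.40 = 5.31 kΩ.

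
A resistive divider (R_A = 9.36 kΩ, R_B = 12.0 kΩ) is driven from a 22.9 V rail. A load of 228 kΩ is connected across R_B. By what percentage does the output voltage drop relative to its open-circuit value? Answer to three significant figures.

2.25 %

The divider's output (Thévenin) resistance is R_A‖R_B = 5.258 kΩ.
Fractional drop under load = R_th/(R_th + R_L) = 5.258 / (5.258 + 228) = 0.02254.
So the output falls by 2.25 %.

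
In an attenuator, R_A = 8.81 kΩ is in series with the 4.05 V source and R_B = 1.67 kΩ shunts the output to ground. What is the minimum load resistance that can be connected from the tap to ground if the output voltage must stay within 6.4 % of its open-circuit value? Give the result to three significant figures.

R_L(min) ≈ 20.5 kΩ

Output resistance R_th = R_A‖R_B = (8.81 × 1.67)/10.48 = 1.404 kΩ.
The fractional drop is R_th/(R_th + R_L); requiring this ≤ 0.0640 gives R_L ≥ R_th(1/0.0640 − 1) = 1.404 × 14.62 = 20.5 kΩ.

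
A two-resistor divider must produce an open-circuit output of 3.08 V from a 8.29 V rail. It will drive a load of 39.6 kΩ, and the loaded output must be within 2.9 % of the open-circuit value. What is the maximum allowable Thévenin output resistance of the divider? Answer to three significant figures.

R_th ≤ 1.18 kΩ

Loading drop = R_th/(R_th + R_L) ≤ 0.0290, so R_th ≤ R_L · ε/(1−ε) = 39.6 kΩ × 0.0290/0.9710 = 1.18 kΩ.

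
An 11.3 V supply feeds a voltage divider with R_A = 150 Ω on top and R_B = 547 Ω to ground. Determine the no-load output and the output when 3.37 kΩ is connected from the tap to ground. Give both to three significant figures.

Unloaded: 8.87 V; loaded: 8.57 V

Open-circuit: V = 11.3 × 547/(150 + 547) = 8.87 V.
With the load, R_B becomes R_B‖R_L = 470.6 Ω, so V = 11.3 × 470.6/620.6 = 8.57 V.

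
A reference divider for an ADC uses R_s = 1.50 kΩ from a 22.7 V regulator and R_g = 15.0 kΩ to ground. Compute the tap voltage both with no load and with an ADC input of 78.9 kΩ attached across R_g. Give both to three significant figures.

Unloaded: 20.6 V; loaded: 20.3 V

Open-circuit: V = 22.7 × 15.0/(1.50 + 15.0) = 20.6 V.
With the load, R_g becomes R_g‖R_L = 12.60 kΩ, so V = 22.7 × 12.60/14.10 = 20.3 V.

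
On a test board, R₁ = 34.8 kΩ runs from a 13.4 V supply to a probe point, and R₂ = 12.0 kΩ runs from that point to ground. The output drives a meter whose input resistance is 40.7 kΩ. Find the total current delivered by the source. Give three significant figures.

R₂‖R_L = 9.268 kΩ, so the source sees R₁ + R₂‖R_L = 44.07 kΩ.
I = 13.4 V / 44.07 kΩ = 0.304 mA.

I ≈ 0.304 mA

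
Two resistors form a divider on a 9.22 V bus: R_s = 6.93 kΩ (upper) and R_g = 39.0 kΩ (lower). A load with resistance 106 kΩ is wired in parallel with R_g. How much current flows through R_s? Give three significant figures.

R_g‖R_L = 28.51 kΩ, so the source sees R_s + R_g‖R_L = 35.44 kΩ.
I = 9.22 V / 35.44 kΩ = 0.260 mA.

I ≈ 0.260 mA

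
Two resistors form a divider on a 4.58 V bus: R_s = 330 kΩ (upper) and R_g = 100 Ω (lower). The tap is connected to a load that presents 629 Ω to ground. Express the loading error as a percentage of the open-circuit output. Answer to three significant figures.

13.7 %

The divider's output (Thévenin) resistance is R_s‖R_g = 99.97 Ω.
Fractional drop under load = R_th/(R_th + R_L) = 99.97 / (99.97 + 629) = 0.1371.
So the output falls by 13.7 %.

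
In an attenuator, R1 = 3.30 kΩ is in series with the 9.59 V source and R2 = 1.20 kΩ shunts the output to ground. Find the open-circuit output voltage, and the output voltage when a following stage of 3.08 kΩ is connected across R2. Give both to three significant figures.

Open-circuit: V = 9.59 × 1.20/(3.30 + 1.20) = 2.56 V.
With the load, R2 becomes R2‖R_L = 0.8636 kΩ, so V = 9.59 × 0.8636/4.164 = 1.99 V.

Unloaded: 2.56 V; loaded: 1.99 V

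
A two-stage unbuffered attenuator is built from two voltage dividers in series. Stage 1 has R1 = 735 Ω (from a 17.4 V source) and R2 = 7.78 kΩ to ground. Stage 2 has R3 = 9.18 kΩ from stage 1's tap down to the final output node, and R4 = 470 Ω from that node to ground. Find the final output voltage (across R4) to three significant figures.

Stage 2 presents R3+R4 = 9650 Ω as a load on stage 1's tap.
Stage 1's lower leg becomes R2‖(R3+R4) = 4307 Ω, so V_mid = 17.4 × 4307/5042 = 14.86 V.
Stage 2 is itself unloaded: V_out = V_mid × R4/(R3+R4) = 14.86 × 470/9650 = 0.724 V.

V_out ≈ 0.724 V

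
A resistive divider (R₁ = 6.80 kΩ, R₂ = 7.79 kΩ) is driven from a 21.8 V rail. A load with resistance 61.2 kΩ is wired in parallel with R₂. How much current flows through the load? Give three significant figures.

I_L ≈ 0.180 mA

R₂‖R_L = 6.910 kΩ; V_out = 21.8 × 6.910/13.71 = 10.99 V.
I_L = V_out / R_L = 10.99 / 61.2 kΩ = 0.180 mA.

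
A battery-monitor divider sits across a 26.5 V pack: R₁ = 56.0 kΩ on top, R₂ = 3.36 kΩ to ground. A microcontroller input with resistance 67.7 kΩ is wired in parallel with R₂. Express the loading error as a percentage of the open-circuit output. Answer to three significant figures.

The divider's output (Thévenin) resistance is R₁‖R₂ = 3.170 kΩ.
Fractional drop under load = R_th/(R_th + R_L) = 3.170 / (3.170 + 67.7) = 0.04473.
So the output falls by 4.47 %.

4.47 %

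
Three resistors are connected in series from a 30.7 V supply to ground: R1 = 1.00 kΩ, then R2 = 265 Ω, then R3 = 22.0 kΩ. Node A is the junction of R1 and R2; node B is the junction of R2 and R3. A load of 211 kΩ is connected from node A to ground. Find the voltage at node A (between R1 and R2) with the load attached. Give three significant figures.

V ≈ 29.2 V

Below node A the series string R2+R3 = 22260 Ω sits in parallel with the 211000 Ω load: 20140 Ω.
V_A = 30.7 × 20140/(1000 + 20140) = 29.2 V.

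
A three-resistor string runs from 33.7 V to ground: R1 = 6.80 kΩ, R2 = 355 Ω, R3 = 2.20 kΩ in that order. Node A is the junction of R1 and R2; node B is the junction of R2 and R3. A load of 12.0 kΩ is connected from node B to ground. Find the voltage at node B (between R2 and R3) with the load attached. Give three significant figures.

V ≈ 6.95 V

At node B, R3 is in parallel with the load: R3‖R_L = 1859 Ω.
Below node A the resistance is R2 + (R3‖R_L) = 2214 Ω, so V_A = 33.7 × 2214/9014 = 8.278 V.
Then V_B = V_A × (R3‖R_L)/(R2 + R3‖R_L) = 8.278 × 1859/2214 = 6.95 V.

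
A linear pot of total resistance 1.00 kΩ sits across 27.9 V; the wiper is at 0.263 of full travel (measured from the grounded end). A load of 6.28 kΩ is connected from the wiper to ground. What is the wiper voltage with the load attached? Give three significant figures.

The wiper splits the pot into (1−α)R = 737.0 Ω above and αR = 263.0 Ω below.
Lower section ‖ load = 252.4 Ω.
V_wiper = 27.9 × 252.4/(737.0 + 252.4) = 7.12 V.

V ≈ 7.12 V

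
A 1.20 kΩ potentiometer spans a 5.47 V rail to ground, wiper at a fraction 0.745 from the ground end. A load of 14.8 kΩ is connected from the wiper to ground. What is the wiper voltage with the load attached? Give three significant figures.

The wiper splits the pot into (1−α)R = 306.0 Ω above and αR = 894.0 Ω below.
Lower section ‖ load = 843.1 Ω.
V_wiper = 5.47 × 843.1/(306.0 + 843.1) = 4.01 V.

V ≈ 4.01 V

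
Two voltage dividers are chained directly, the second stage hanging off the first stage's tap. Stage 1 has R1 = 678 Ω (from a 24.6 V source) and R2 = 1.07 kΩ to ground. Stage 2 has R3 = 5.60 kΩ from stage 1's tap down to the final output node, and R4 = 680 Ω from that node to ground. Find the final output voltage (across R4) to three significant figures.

Stage 2 presents R3+R4 = 6280 Ω as a load on stage 1's tap.
Stage 1's lower leg becomes R2‖(R3+R4) = 914.2 Ω, so V_mid = 24.6 × 914.2/1592 = 14.12 V.
Stage 2 is itself unloaded: V_out = V_mid × R4/(R3+R4) = 14.12 × 680/6280 = 1.53 V.

V_out ≈ 1.53 V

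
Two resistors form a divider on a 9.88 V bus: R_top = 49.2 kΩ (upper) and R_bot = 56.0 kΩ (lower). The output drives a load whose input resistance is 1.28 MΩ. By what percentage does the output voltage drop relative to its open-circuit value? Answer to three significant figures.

The divider's output (Thévenin) resistance is R_top‖R_bot = 26.19 kΩ.
Fractional drop under load = R_th/(R_th + R_L) = 26.19 / (26.19 + 1280) = 0.02005.
So the output falls by 2.01 %.

2.01 %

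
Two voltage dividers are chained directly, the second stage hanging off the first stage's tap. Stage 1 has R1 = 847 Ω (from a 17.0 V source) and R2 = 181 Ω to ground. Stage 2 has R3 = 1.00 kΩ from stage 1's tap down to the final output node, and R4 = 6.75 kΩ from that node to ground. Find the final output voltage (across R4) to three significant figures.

V_out ≈ 2.56 V

Stage 2 presents R3+R4 = 7750 Ω as a load on stage 1's tap.
Stage 1's lower leg becomes R2‖(R3+R4) = 176.9 Ω, so V_mid = 17.0 × 176.9/1024 = 2.937 V.
Stage 2 is itself unloaded: V_out = V_mid × R4/(R3+R4) = 2.937 × 6750/7750 = 2.56 V.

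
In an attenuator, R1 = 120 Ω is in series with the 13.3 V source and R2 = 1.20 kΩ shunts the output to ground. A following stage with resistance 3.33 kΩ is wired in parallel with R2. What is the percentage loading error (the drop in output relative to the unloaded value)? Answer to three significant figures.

3.17 %

The divider's output (Thévenin) resistance is R1‖R2 = 109.1 Ω.
Fractional drop under load = R_th/(R_th + R_L) = 109.1 / (109.1 + 3330) = 0.03172.
So the output falls by 3.17 %.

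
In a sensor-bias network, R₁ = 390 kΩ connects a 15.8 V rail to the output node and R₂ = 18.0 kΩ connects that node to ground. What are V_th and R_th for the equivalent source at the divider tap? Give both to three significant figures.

V_th is the open-circuit tap voltage: 15.8 × 18.0/(390 + 18.0) = 0.697 V.
With the supply zeroed, R₁ and R₂ appear in parallel from the tap: R_th = R₁‖R₂ = (390 × 18.0)/408.0 = 17.2 kΩ.

V_th = 0.697 V, R_th = 17.2 kΩ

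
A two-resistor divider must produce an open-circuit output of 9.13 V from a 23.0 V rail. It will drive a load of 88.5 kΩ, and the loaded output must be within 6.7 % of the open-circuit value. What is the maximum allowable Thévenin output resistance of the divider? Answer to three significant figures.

Loading drop = R_th/(R_th + R_L) ≤ 0.0670, so R_th ≤ R_L · ε/(1−ε) = 88.5 kΩ × 0.0670/0.9330 = 6.36 kΩ.

R_th ≤ 6.36 kΩ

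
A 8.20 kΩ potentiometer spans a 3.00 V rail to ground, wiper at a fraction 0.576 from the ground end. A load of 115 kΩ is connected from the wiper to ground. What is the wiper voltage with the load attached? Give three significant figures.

The wiper splits the pot into (1−α)R = 3.477 kΩ above and αR = 4.723 kΩ below.
Lower section ‖ load = 4.537 kΩ.
V_wiper = 3.00 × 4.537/(3.477 + 4.537) = 1.70 V.

V ≈ 1.70 V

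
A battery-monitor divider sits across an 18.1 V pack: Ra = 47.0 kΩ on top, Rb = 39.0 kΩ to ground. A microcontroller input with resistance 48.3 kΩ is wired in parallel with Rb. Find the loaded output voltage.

The load sits in parallel with Rb: Rb‖R_L = (39.0 × 48.3) / (39.0 + 48.3) = 21.58 kΩ.
V_out = 18.1 × 21.58 / (47.0 + 21.58) = 18.1 × 21.58/68.58 = 5.70 V.
(Unloaded it would have been 8.21 V.)

V_out ≈ 5.70 V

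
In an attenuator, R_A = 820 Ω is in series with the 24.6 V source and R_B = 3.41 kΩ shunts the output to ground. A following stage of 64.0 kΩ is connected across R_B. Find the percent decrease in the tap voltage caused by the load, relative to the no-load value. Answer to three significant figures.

The divider's output (Thévenin) resistance is R_A‖R_B = 661.0 Ω.
Fractional drop under load = R_th/(R_th + R_L) = 661.0 / (661.0 + 64000) = 0.01022.
So the output falls by 1.02 %.

1.02 %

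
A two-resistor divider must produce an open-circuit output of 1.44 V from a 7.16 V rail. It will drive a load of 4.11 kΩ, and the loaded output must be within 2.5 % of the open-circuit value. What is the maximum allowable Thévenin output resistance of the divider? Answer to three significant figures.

R_th ≤ 105 Ω

Loading drop = R_th/(R_th + R_L) ≤ 0.0250, so R_th ≤ R_L · ε/(1−ε) = 4.11 kΩ × 0.0250/0.9750 = 105 Ω.
(Any R1, R2 with R2/(R1+R2) = 0.201 and R1‖R2 ≤ 105 Ω will meet the spec.)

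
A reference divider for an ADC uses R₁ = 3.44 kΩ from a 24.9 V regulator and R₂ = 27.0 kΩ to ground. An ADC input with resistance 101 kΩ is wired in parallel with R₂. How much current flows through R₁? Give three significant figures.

R₂‖R_L = 21.30 kΩ, so the source sees R₁ + R₂‖R_L = 24.74 kΩ.
I = 24.9 V / 24.74 kΩ = 1.01 mA.

I ≈ 1.01 mA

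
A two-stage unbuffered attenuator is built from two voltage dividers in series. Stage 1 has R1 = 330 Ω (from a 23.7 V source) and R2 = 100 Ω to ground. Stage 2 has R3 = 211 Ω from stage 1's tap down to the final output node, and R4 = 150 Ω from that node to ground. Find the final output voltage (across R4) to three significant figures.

V_out ≈ 1.89 V

Stage 2 presents R3+R4 = 361.0 Ω as a load on stage 1's tap.
Stage 1's lower leg becomes R2‖(R3+R4) = 78.31 Ω, so V_mid = 23.7 × 78.31/408.3 = 4.545 V.
Stage 2 is itself unloaded: V_out = V_mid × R4/(R3+R4) = 4.545 × 150/361.0 = 1.89 V.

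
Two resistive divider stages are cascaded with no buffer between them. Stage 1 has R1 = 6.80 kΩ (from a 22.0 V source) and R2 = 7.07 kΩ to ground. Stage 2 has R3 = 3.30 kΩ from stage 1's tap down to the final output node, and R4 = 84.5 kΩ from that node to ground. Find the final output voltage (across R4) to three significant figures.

Stage 2 presents R3+R4 = 87.80 kΩ as a load on stage 1's tap.
Stage 1's lower leg becomes R2‖(R3+R4) = 6.543 kΩ, so V_mid = 22.0 × 6.543/13.34 = 10.79 V.
Stage 2 is itself unloaded: V_out = V_mid × R4/(R3+R4) = 10.79 × 84.5/87.80 = 10.4 V.

V_out ≈ 10.4 V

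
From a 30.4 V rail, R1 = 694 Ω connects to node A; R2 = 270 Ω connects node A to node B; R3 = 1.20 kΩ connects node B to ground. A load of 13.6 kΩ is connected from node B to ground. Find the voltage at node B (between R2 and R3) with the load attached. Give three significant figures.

At node B, R3 is in parallel with the load: R3‖R_L = 1103 Ω.
Below node A the resistance is R2 + (R3‖R_L) = 1373 Ω, so V_A = 30.4 × 1373/2067 = 20.19 V.
Then V_B = V_A × (R3‖R_L)/(R2 + R3‖R_L) = 20.19 × 1103/1373 = 16.2 V.

V ≈ 16.2 V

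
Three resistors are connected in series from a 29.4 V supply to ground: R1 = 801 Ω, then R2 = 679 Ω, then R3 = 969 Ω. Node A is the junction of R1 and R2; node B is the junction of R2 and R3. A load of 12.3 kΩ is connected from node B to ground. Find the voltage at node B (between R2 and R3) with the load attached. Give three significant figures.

V ≈ 11.1 V

At node B, R3 is in parallel with the load: R3‖R_L = 898.2 Ω.
Below node A the resistance is R2 + (R3‖R_L) = 1577 Ω, so V_A = 29.4 × 1577/2378 = 19.50 V.
Then V_B = V_A × (R3‖R_L)/(R2 + R3‖R_L) = 19.50 × 898.2/1577 = 11.1 V.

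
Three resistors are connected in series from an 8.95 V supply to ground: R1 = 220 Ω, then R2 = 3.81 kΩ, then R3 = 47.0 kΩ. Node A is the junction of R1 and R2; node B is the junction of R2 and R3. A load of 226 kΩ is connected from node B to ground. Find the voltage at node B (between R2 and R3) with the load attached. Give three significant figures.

At node B, R3 is in parallel with the load: R3‖R_L = 38910 Ω.
Below node A the resistance is R2 + (R3‖R_L) = 42720 Ω, so V_A = 8.95 × 42720/42940 = 8.904 V.
Then V_B = V_A × (R3‖R_L)/(R2 + R3‖R_L) = 8.904 × 38910/42720 = 8.11 V.

V ≈ 8.11 V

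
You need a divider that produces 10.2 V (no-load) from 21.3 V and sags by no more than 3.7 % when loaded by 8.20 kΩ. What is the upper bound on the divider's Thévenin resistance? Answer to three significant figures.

R_th ≤ 315 Ω

Loading drop = R_th/(R_th + R_L) ≤ 0.0370, so R_th ≤ R_L · ε/(1−ε) = 8.20 kΩ × 0.0370/0.9630 = 315 Ω.
(Any R1, R2 with R2/(R1+R2) = 0.479 and R1‖R2 ≤ 315 Ω will meet the spec.)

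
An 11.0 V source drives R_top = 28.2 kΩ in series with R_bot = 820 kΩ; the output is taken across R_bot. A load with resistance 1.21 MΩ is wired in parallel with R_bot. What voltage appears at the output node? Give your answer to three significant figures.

The load sits in parallel with R_bot: R_bot‖R_L = (820 × 1210) / (820 + 1210) = 488.8 kΩ.
V_out = 11.0 × 488.8 / (28.2 + 488.8) = 11.0 × 488.8/517.0 = 10.4 V.

V_out ≈ 10.4 V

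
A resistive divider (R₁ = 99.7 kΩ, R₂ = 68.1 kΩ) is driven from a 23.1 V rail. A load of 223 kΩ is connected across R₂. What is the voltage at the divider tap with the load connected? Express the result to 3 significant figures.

The load sits in parallel with R₂: R₂‖R_L = (68.1 × 223) / (68.1 + 223) = 52.17 kΩ.
V_out = 23.1 × 52.17 / (99.7 + 52.17) = 23.1 × 52.17/151.9 = 7.94 V.

V_out ≈ 7.94 V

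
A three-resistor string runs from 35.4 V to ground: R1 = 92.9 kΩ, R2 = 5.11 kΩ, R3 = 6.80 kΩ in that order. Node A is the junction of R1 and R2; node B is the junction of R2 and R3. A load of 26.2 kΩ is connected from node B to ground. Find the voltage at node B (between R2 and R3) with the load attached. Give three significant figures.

At node B, R3 is in parallel with the load: R3‖R_L = 5.399 kΩ.
Below node A the resistance is R2 + (R3‖R_L) = 10.51 kΩ, so V_A = 35.4 × 10.51/103.4 = 3.597 V.
Then V_B = V_A × (R3‖R_L)/(R2 + R3‖R_L) = 3.597 × 5.399/10.51 = 1.85 V.

V ≈ 1.85 V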